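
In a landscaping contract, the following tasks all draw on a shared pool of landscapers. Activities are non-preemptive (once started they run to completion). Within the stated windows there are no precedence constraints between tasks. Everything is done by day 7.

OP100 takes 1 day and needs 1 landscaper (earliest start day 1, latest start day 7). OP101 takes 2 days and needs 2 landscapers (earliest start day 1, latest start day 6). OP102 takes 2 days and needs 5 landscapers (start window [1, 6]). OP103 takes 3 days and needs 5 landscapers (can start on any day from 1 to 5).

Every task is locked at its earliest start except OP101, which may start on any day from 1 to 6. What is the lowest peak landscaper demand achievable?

OP101@1: d1:13  d2:12  d3:5  d4:0  d5:0  d6:0  d7:0 → peak 13
OP101@2: d1:11  d2:12  d3:7  d4:0  d5:0  d6:0  d7:0 → peak 12
OP101@3: d1:11  d2:10  d3:7  d4:2  d5:0  d6:0  d7:0 → peak 11
OP101@4: d1:11  d2:10  d3:5  d4:2  d5:2  d6:0  d7:0 → peak 11
OP101@5: d1:11  d2:10  d3:5  d4:0  d5:2  d6:2  d7:0 → peak 11
OP101@6: d1:11  d2:10  d3:5  d4:0  d5:0  d6:2  d7:2 → peak 11
Best is OP101@3, peak 11.

11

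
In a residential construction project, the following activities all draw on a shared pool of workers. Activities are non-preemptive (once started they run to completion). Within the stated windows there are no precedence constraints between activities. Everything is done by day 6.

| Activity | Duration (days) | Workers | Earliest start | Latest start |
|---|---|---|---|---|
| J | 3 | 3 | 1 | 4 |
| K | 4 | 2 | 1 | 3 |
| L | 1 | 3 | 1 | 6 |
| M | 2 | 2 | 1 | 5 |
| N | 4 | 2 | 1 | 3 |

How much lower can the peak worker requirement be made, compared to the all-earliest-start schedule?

5

Early-start peak: d1:12  d2:9  d3:7  d4:4  d5:0  d6:0 ⇒ 12.
Leveled (J@1, K@1, L@4, M@1, N@3): d1:7  d2:7  d3:7  d4:7  d5:2  d6:2 ⇒ 7.
Reduction 12 − 7 = 5.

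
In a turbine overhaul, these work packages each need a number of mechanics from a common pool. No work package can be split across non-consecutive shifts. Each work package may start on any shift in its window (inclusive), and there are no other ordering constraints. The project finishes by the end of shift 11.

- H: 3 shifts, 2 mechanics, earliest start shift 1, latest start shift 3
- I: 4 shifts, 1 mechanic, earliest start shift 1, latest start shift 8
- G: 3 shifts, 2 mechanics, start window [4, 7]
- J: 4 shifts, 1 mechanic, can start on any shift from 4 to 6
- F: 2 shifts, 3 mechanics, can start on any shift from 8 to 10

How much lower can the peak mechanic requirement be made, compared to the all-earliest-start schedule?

1

Early-start peak: s1:3  s2:3  s3:3  s4:4  s5:3  s6:3  s7:1  s8:3  s9:3  s10:0  s11:0 ⇒ 4.
Leveled (H@1, I@1, G@4, J@5, F@9): s1:3  s2:3  s3:3  s4:3  s5:3  s6:3  s7:1  s8:1  s9:3  s10:3  s11:0 ⇒ 3.
Reduction 4 − 3 = 1.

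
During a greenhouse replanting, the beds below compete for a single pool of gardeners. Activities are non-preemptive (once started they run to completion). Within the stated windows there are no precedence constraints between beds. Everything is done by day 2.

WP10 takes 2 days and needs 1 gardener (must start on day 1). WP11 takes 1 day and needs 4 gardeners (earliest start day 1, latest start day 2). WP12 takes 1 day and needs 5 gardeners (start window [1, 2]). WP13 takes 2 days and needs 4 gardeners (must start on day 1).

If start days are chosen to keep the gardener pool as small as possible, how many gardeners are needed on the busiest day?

Early-start (WP10@1, WP11@1, WP12@1, WP13@1) gives peak 14: d1:14  d2:5.
Shift WP12→2.
Schedule WP10@1, WP11@1, WP12@2, WP13@1: d1:9  d2:10 — peak 10.
Total gardener-days = 19 over 2 days ⇒ peak ≥ ⌈19/2⌉ = 10, so 10 is optimal.

10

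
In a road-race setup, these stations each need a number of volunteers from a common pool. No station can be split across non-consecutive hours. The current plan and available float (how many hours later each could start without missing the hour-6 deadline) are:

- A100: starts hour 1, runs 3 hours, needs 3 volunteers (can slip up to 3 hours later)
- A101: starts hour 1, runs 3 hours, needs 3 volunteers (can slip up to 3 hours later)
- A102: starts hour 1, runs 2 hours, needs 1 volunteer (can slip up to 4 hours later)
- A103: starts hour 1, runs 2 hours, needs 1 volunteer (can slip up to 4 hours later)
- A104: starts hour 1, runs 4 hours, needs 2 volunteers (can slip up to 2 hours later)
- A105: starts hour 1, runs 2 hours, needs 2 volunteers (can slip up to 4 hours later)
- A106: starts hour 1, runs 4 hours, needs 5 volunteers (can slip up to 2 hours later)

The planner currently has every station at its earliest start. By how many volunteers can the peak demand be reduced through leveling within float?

7

Early-start peak: h1:17  h2:17  h3:13  h4:7  h5:0  h6:0 ⇒ 17.
Leveled (A100@1, A101@4, A102@1, A103@1, A104@1, A105@1, A106@3): h1:9  h2:9  h3:10  h4:10  h5:8  h6:8 ⇒ 10.
Reduction 17 − 10 = 7.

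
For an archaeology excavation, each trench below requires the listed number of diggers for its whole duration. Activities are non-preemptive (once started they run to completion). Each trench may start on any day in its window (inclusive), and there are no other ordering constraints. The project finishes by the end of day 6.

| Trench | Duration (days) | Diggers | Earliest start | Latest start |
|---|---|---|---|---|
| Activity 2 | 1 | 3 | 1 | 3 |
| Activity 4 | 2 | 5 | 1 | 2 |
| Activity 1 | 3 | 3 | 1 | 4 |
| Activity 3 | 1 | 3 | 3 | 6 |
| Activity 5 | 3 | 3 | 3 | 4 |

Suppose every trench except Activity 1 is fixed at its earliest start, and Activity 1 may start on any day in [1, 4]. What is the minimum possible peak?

Activity 1@1: d1:11  d2:8  d3:9  d4:3  d5:3  d6:0 → peak 11
Activity 1@2: d1:8  d2:8  d3:9  d4:6  d5:3  d6:0 → peak 9
Activity 1@3: d1:8  d2:5  d3:9  d4:6  d5:6  d6:0 → peak 9
Activity 1@4: d1:8  d2:5  d3:6  d4:6  d5:6  d6:3 → peak 8
Best is Activity 1@4, peak 8.

8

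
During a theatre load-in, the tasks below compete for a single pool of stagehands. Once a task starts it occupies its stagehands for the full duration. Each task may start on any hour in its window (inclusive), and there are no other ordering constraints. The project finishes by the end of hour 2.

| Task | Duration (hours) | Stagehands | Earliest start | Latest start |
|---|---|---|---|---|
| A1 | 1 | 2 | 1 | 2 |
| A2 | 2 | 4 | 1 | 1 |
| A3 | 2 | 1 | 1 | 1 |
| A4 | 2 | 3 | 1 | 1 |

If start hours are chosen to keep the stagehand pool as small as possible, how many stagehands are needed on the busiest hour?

10

Schedule A1@1, A2@1, A3@1, A4@1: h1:10  h2:8 — peak 10.
No arrangement of the 2 feasible schedules does better.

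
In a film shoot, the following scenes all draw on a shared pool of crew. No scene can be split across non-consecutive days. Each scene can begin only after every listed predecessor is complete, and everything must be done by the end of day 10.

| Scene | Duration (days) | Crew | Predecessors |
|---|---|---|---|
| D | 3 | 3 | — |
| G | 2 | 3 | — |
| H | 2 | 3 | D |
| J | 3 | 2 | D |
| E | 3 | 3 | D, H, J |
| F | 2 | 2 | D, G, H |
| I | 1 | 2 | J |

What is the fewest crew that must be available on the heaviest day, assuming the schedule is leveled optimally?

5

Early-start (D@1, G@1, H@4, J@4, E@7, F@6, I@7) gives peak 7: d1:6  d2:6  d3:3  d4:5  d5:5  d6:4  d7:7  d8:3  d9:3  d10:0.
Shift G→4, H→6, E→8, F→8.
Schedule D@1, G@4, H@6, J@4, E@8, F@8, I@7: d1:3  d2:3  d3:3  d4:5  d5:5  d6:5  d7:5  d8:5  d9:5  d10:3 — peak 5.
Total crew member-days = 42 over 10 days ⇒ peak ≥ ⌈42/10⌉ = 5, so 5 is optimal.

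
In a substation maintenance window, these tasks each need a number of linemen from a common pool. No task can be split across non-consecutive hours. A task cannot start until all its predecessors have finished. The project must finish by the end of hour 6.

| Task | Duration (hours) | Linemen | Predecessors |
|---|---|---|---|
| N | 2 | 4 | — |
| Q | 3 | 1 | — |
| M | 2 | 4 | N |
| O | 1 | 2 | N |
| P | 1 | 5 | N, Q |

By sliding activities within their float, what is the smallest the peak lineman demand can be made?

5

Early-start (N@1, Q@1, M@3, O@3, P@4) gives peak 9: h1:5  h2:5  h3:7  h4:9  h5:0  h6:0.
Shift O→5, P→6.
Schedule N@1, Q@1, M@3, O@5, P@6: h1:5  h2:5  h3:5  h4:4  h5:2  h6:5 — peak 5.
Total lineman-hours = 26 over 6 hours ⇒ peak ≥ ⌈26/6⌉ = 5, so 5 is optimal.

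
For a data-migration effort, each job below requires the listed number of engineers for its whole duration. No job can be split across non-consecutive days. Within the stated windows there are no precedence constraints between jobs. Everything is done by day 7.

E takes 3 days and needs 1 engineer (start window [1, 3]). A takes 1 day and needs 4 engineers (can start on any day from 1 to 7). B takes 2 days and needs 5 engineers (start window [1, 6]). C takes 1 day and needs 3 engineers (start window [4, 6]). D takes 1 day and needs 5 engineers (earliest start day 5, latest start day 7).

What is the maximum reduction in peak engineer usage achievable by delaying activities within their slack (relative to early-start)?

5

Early-start peak: d1:10  d2:6  d3:1  d4:3  d5:5  d6:0  d7:0 ⇒ 10.
Leveled (E@1, A@1, B@4, C@6, D@7): d1:5  d2:1  d3:1  d4:5  d5:5  d6:3  d7:5 ⇒ 5.
Reduction 10 − 5 = 5.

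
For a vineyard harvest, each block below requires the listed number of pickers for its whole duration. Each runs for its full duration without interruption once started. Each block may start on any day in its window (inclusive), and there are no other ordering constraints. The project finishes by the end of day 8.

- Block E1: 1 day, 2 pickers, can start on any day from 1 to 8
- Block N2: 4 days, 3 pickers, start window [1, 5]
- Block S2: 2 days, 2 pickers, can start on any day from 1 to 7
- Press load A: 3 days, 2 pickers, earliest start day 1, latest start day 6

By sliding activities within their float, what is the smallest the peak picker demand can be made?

Early-start (Block E1@1, Block N2@1, Block S2@1, Press load A@1) gives peak 9: d1:9  d2:7  d3:5  d4:3  d5:0  d6:0  d7:0  d8:0.
Shift Block N2→2, Block S2→6, Press load A→6.
Schedule Block E1@1, Block N2@2, Block S2@6, Press load A@6: d1:2  d2:3  d3:3  d4:3  d5:3  d6:4  d7:4  d8:2 — peak 4.

4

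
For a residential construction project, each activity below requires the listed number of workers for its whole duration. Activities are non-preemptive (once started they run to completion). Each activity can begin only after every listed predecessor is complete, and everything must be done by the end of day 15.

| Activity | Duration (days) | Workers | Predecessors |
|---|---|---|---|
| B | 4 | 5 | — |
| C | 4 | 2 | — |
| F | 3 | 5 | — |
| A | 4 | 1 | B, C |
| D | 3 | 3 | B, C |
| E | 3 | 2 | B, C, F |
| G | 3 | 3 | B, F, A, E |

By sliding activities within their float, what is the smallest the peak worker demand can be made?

7

Early-start (B@1, C@1, F@1, A@5, D@5, E@5, G@9) gives peak 12: d1:12  d2:12  d3:12  d4:7  d5:6  d6:6  d7:6  d8:1  d9:3  d10:3  d11:3  d12:0  d13:0  d14:0  d15:0.
Shift F→5, D→8, E→8, G→11.
Schedule B@1, C@1, F@5, A@5, D@8, E@8, G@11: d1:7  d2:7  d3:7  d4:7  d5:6  d6:6  d7:6  d8:6  d9:5  d10:5  d11:3  d12:3  d13:3  d14:0  d15:0 — peak 7.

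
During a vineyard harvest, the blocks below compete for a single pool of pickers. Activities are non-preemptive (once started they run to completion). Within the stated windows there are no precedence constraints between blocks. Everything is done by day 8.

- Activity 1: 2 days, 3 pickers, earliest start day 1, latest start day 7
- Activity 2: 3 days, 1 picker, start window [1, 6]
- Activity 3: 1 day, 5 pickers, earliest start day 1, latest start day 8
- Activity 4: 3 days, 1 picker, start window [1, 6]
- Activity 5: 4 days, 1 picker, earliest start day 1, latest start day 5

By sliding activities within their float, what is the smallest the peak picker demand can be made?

5

Early-start (Activity 1@1, Activity 2@1, Activity 3@1, Activity 4@1, Activity 5@1) gives peak 11: d1:11  d2:6  d3:3  d4:1  d5:0  d6:0  d7:0  d8:0.
Shift Activity 3→4, Activity 5→5.
Schedule Activity 1@1, Activity 2@1, Activity 3@4, Activity 4@1, Activity 5@5: d1:5  d2:5  d3:2  d4:5  d5:1  d6:1  d7:1  d8:1 — peak 5.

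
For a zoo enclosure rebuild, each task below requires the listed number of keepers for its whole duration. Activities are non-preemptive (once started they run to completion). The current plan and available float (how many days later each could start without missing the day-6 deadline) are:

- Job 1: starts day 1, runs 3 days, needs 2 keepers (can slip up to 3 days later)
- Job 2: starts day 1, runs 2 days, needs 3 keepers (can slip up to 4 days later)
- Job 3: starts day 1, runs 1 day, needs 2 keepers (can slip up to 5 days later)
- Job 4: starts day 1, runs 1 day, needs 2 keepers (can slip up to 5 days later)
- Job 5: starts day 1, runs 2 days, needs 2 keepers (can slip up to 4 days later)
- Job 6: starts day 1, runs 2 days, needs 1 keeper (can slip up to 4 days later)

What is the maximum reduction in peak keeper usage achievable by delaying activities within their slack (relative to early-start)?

Early-start peak: d1:12  d2:8  d3:2  d4:0  d5:0  d6:0 ⇒ 12.
Leveled (Job 1@1, Job 2@4, Job 3@1, Job 4@6, Job 5@2, Job 6@4): d1:4  d2:4  d3:4  d4:4  d5:4  d6:2 ⇒ 4.
Reduction 12 − 4 = 8.

8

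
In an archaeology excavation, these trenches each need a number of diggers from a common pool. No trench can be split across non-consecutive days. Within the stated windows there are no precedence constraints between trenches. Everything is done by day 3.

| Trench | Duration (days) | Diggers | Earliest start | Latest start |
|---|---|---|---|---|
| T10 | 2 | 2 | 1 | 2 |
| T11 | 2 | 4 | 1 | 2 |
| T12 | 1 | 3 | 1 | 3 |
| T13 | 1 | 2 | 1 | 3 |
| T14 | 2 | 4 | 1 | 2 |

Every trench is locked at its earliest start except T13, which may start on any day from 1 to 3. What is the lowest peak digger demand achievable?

T13@1: d1:15  d2:10  d3:0 → peak 15
T13@2: d1:13  d2:12  d3:0 → peak 13
T13@3: d1:13  d2:10  d3:2 → peak 13
Best is T13@2, peak 13.

13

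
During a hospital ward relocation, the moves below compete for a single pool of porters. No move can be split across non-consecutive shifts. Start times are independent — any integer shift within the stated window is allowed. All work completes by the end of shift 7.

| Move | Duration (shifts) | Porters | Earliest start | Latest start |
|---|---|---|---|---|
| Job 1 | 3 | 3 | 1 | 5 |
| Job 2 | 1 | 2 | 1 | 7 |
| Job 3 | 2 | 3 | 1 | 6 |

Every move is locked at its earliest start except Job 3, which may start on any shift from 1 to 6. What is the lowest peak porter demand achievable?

5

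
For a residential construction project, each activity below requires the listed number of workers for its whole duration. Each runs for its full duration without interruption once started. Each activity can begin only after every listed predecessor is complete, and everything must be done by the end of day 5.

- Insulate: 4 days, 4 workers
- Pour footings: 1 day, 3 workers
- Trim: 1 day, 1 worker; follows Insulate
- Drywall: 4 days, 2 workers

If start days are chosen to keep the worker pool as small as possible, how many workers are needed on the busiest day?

6

Early-start (Insulate@1, Pour footings@1, Trim@5, Drywall@1) gives peak 9: d1:9  d2:6  d3:6  d4:6  d5:1.
Shift Pour footings→5.
Schedule Insulate@1, Pour footings@5, Trim@5, Drywall@1: d1:6  d2:6  d3:6  d4:6  d5:4 — peak 6.
Total worker-days = 28 over 5 days ⇒ peak ≥ ⌈28/5⌉ = 6, so 6 is optimal.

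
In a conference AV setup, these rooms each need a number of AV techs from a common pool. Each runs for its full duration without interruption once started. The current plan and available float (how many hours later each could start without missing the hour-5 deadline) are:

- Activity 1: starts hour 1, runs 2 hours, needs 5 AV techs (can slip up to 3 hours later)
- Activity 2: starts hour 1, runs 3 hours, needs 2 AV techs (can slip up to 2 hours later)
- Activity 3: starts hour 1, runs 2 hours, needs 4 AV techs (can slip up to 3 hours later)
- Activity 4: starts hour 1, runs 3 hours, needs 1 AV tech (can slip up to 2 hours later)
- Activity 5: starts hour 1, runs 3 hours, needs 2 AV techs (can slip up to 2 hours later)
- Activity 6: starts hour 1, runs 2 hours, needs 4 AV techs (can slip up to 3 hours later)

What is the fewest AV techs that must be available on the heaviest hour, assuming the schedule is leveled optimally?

9

Early-start (Activity 1@1, Activity 2@1, Activity 3@1, Activity 4@1, Activity 5@1, Activity 6@1) gives peak 18: h1:18  h2:18  h3:5  h4:0  h5:0.
Shift Activity 3→3, Activity 4→3, Activity 6→4.
Schedule Activity 1@1, Activity 2@1, Activity 3@3, Activity 4@3, Activity 5@1, Activity 6@4: h1:9  h2:9  h3:9  h4:9  h5:5 — peak 9.
Total AV tech-hours = 41 over 5 hours ⇒ peak ≥ ⌈41/5⌉ = 9, so 9 is optimal.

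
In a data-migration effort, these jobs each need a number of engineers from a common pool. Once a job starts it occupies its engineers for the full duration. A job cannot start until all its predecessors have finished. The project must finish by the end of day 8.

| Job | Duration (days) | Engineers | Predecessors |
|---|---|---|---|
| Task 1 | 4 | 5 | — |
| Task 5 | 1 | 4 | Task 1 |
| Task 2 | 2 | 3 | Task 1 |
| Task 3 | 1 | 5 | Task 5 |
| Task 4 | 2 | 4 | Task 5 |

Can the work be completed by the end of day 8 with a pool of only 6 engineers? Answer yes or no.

no

The minimum achievable peak is 7; 6 < 7, so no feasible schedule stays within the cap.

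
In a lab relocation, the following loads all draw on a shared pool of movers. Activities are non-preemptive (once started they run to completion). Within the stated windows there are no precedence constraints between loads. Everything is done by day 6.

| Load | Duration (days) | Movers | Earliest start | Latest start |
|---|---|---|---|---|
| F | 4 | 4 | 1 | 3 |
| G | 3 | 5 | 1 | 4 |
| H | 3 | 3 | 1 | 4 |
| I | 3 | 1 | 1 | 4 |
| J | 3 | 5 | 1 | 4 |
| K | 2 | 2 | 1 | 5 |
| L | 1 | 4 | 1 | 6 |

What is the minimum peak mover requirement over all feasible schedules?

Early-start (F@1, G@1, H@1, I@1, J@1, K@1, L@1) gives peak 24: d1:24  d2:20  d3:18  d4:4  d5:0  d6:0.
Shift I→4, J→4, K→4, L→5.
Schedule F@1, G@1, H@1, I@4, J@4, K@4, L@5: d1:12  d2:12  d3:12  d4:12  d5:12  d6:6 — peak 12.

12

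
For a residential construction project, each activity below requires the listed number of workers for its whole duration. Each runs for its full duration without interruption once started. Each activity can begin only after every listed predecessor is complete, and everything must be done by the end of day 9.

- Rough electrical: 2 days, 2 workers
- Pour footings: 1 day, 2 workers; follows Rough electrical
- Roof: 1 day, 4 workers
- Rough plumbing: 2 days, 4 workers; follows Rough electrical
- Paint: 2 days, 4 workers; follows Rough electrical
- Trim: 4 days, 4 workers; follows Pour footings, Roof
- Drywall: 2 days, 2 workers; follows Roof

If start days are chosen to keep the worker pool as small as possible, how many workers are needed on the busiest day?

8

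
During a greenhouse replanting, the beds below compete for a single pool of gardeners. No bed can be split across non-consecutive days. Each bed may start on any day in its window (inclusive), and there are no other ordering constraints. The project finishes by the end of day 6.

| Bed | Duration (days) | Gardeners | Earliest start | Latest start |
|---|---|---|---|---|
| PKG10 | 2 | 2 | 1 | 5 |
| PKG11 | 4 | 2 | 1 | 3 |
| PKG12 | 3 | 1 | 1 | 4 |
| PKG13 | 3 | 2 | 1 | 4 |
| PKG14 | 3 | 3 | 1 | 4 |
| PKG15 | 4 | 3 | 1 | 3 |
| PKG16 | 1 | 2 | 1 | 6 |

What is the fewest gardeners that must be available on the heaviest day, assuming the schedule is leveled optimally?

Early-start (PKG10@1, PKG11@1, PKG12@1, PKG13@1, PKG14@1, PKG15@1, PKG16@1) gives peak 15: d1:15  d2:13  d3:11  d4:5  d5:0  d6:0.
Shift PKG14→4, PKG15→3, PKG16→5.
Schedule PKG10@1, PKG11@1, PKG12@1, PKG13@1, PKG14@4, PKG15@3, PKG16@5: d1:7  d2:7  d3:8  d4:8  d5:8  d6:6 — peak 8.
Total gardener-days = 44 over 6 days ⇒ peak ≥ ⌈44/6⌉ = 8, so 8 is optimal.

8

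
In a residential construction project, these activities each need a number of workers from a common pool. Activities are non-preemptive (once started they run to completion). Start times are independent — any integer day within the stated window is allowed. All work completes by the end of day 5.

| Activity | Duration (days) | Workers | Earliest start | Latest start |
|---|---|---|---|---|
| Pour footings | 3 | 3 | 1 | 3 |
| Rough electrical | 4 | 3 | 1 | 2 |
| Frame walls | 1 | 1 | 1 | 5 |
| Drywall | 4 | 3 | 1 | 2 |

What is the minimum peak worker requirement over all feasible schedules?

Early-start (Pour footings@1, Rough electrical@1, Frame walls@1, Drywall@1) gives peak 10: d1:10  d2:9  d3:9  d4:6  d5:0.
Shift Drywall→2.
Schedule Pour footings@1, Rough electrical@1, Frame walls@1, Drywall@2: d1:7  d2:9  d3:9  d4:6  d5:3 — peak 9.

9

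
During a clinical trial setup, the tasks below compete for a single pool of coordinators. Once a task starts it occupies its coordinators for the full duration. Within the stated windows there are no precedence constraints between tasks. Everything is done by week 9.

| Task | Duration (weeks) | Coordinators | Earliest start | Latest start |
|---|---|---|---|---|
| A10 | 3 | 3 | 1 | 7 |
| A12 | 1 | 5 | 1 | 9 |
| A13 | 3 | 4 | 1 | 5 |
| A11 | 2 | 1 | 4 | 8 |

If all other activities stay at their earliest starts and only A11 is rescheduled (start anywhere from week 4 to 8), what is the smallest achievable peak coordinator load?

12

A11@4: w1:12  w2:7  w3:7  w4:1  w5:1  w6:0  w7:0  w8:0  w9:0 → peak 12
A11@5: w1:12  w2:7  w3:7  w4:0  w5:1  w6:1  w7:0  w8:0  w9:0 → peak 12
A11@6: w1:12  w2:7  w3:7  w4:0  w5:0  w6:1  w7:1  w8:0  w9:0 → peak 12
A11@7: w1:12  w2:7  w3:7  w4:0  w5:0  w6:0  w7:1  w8:1  w9:0 → peak 12
A11@8: w1:12  w2:7  w3:7  w4:0  w5:0  w6:0  w7:0  w8:1  w9:1 → peak 12
Best is A11@4, peak 12.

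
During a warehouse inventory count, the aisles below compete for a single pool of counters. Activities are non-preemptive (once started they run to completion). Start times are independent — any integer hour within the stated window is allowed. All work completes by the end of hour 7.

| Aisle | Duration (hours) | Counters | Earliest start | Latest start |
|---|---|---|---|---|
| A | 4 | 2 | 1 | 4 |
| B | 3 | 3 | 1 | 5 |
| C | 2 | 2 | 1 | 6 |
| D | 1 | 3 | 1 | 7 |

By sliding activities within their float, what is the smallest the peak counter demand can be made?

Early-start (A@1, B@1, C@1, D@1) gives peak 10: h1:10  h2:7  h3:5  h4:2  h5:0  h6:0  h7:0.
Shift C→4, D→5.
Schedule A@1, B@1, C@4, D@5: h1:5  h2:5  h3:5  h4:4  h5:5  h6:0  h7:0 — peak 5.

5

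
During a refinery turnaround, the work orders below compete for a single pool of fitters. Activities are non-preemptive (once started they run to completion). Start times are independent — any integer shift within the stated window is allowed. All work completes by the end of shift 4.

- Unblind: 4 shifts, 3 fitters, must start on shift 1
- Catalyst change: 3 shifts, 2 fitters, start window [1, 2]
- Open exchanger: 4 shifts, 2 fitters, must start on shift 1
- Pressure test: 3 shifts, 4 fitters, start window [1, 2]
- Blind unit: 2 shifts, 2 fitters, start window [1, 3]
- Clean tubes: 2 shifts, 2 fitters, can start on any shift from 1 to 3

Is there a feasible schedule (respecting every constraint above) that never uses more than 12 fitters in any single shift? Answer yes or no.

no

The minimum achievable peak is 13; 12 < 13, so no feasible schedule stays within the cap.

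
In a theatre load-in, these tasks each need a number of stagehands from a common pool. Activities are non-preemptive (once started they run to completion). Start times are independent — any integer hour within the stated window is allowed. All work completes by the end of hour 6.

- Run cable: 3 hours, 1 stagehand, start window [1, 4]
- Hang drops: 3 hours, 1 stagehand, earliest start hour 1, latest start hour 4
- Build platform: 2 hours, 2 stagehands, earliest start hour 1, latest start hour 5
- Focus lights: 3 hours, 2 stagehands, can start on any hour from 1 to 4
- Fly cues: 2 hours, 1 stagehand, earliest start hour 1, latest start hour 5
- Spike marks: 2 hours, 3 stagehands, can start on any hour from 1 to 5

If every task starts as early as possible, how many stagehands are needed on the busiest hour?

10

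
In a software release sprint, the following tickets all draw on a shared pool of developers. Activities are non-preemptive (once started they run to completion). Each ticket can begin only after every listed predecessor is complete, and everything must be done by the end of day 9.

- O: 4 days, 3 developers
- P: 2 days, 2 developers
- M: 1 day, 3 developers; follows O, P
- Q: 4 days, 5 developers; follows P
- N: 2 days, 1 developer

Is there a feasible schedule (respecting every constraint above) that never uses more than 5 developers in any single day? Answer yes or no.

yes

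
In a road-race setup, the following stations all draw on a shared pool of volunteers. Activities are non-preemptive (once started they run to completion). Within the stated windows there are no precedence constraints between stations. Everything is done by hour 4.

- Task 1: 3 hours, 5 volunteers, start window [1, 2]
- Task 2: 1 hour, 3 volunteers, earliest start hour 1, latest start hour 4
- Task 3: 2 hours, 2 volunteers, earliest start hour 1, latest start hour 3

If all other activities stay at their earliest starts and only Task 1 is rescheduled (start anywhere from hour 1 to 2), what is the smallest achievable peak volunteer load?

7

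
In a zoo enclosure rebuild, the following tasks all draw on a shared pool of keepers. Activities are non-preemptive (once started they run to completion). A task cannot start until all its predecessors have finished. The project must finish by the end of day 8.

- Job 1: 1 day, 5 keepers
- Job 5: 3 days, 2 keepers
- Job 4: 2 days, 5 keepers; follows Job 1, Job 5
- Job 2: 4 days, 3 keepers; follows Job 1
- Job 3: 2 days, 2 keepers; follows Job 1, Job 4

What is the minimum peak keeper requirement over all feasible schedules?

8

Schedule Job 1@1, Job 5@1, Job 4@4, Job 2@2, Job 3@6: d1:7  d2:5  d3:5  d4:8  d5:8  d6:2  d7:2  d8:0 — peak 8.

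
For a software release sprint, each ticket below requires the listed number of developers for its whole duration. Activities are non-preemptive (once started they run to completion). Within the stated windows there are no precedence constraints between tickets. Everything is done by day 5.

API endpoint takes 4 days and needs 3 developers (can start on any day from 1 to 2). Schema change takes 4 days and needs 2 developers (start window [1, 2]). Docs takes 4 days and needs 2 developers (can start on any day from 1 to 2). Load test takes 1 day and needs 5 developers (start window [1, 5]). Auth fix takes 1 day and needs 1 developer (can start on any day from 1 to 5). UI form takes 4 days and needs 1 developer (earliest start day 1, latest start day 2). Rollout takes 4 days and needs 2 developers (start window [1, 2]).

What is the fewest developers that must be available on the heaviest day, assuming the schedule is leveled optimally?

10

Early-start (API endpoint@1, Schema change@1, Docs@1, Load test@1, Auth fix@1, UI form@1, Rollout@1) gives peak 16: d1:16  d2:10  d3:10  d4:10  d5:0.
Shift Load test→5, Rollout→2.
Schedule API endpoint@1, Schema change@1, Docs@1, Load test@5, Auth fix@1, UI form@1, Rollout@2: d1:9  d2:10  d3:10  d4:10  d5:7 — peak 10.
Total developer-days = 46 over 5 days ⇒ peak ≥ ⌈46/5⌉ = 10, so 10 is optimal.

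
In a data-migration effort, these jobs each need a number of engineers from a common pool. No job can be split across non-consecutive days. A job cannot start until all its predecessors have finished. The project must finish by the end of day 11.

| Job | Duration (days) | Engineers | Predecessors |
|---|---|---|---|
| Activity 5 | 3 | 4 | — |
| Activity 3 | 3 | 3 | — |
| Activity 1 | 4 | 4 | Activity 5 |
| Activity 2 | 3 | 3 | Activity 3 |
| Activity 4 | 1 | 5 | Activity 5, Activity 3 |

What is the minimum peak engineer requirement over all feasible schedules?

Early-start (Activity 5@1, Activity 3@1, Activity 1@4, Activity 2@4, Activity 4@4) gives peak 12: d1:7  d2:7  d3:7  d4:12  d5:7  d6:7  d7:4  d8:0  d9:0  d10:0  d11:0.
Shift Activity 4→8.
Schedule Activity 5@1, Activity 3@1, Activity 1@4, Activity 2@4, Activity 4@8: d1:7  d2:7  d3:7  d4:7  d5:7  d6:7  d7:4  d8:5  d9:0  d10:0  d11:0 — peak 7.

7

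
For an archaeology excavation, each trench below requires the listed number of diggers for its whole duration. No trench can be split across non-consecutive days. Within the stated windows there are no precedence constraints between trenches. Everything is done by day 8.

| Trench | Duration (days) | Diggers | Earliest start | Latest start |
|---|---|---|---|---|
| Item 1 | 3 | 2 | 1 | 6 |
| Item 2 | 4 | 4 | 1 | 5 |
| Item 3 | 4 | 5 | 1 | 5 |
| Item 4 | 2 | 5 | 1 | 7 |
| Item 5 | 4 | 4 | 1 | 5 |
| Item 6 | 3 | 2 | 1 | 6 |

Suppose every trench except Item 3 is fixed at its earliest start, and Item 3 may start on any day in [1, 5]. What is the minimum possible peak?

17

Item 3@1: d1:22  d2:22  d3:17  d4:13  d5:0  d6:0  d7:0  d8:0 → peak 22
Item 3@2: d1:17  d2:22  d3:17  d4:13  d5:5  d6:0  d7:0  d8:0 → peak 22
Item 3@3: d1:17  d2:17  d3:17  d4:13  d5:5  d6:5  d7:0  d8:0 → peak 17
Item 3@4: d1:17  d2:17  d3:12  d4:13  d5:5  d6:5  d7:5  d8:0 → peak 17
Item 3@5: d1:17  d2:17  d3:12  d4:8  d5:5  d6:5  d7:5  d8:5 → peak 17
Best is Item 3@3, peak 17.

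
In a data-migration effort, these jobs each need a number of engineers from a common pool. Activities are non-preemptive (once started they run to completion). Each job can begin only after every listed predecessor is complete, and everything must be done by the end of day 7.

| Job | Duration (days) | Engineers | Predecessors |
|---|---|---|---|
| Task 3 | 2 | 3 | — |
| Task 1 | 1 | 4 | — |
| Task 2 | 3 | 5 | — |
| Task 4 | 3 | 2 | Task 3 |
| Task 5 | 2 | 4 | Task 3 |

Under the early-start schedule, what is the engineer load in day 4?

At early start, day 4 has: Task 4, Task 5.
Demand: 2 + 4 = 6.

6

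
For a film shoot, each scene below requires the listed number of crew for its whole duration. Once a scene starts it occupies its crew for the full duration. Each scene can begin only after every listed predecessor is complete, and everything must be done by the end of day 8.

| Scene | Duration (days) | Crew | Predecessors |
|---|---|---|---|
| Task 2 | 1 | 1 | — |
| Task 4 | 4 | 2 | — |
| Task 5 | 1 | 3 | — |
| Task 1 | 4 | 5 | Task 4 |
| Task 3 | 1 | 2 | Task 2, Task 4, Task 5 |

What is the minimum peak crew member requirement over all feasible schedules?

7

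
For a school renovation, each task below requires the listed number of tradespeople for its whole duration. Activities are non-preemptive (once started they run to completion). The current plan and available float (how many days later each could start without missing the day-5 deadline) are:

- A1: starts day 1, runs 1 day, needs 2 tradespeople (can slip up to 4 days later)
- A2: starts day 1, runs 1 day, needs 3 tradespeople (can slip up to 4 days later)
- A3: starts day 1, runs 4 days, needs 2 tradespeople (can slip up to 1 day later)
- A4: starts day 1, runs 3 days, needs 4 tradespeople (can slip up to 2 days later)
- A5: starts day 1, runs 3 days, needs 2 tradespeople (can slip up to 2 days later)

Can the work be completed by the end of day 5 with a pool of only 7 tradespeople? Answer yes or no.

no

The minimum achievable peak is 8; 7 < 8, so no feasible schedule stays within the cap.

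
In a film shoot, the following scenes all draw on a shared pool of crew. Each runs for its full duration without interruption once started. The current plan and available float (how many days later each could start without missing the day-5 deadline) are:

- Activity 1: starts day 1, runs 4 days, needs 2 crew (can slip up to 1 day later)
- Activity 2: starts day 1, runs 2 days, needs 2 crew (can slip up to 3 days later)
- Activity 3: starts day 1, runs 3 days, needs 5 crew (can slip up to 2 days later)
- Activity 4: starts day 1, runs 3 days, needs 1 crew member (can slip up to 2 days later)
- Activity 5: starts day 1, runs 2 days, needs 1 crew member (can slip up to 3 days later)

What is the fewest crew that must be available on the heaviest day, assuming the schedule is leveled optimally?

Early-start (Activity 1@1, Activity 2@1, Activity 3@1, Activity 4@1, Activity 5@1) gives peak 11: d1:11  d2:11  d3:8  d4:2  d5:0.
Shift Activity 3→3.
Schedule Activity 1@1, Activity 2@1, Activity 3@3, Activity 4@1, Activity 5@1: d1:6  d2:6  d3:8  d4:7  d5:5 — peak 8.

8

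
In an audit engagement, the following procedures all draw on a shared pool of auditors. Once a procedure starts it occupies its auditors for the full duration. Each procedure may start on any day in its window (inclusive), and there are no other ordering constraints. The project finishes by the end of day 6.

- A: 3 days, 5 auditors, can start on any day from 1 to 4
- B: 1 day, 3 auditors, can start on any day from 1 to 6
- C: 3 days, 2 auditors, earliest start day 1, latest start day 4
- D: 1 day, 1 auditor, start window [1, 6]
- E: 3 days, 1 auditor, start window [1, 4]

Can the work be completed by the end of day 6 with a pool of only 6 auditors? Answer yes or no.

yes

Schedule A@1, B@4, C@4, D@1, E@2: d1:6  d2:6  d3:6  d4:6  d5:2  d6:2 — peak 6 ≤ 6.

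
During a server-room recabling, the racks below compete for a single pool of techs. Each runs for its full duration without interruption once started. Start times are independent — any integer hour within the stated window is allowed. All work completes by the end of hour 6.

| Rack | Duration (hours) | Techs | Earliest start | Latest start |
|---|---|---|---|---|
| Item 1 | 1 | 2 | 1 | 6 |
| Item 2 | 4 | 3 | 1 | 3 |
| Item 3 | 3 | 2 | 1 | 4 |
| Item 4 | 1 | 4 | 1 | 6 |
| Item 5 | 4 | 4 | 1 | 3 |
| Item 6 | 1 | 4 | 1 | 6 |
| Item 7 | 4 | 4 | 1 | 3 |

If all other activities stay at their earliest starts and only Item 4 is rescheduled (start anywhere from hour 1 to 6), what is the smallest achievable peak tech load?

19

Item 4@1: h1:23  h2:13  h3:13  h4:11  h5:0  h6:0 → peak 23
Item 4@2: h1:19  h2:17  h3:13  h4:11  h5:0  h6:0 → peak 19
Item 4@3: h1:19  h2:13  h3:17  h4:11  h5:0  h6:0 → peak 19
Item 4@4: h1:19  h2:13  h3:13  h4:15  h5:0  h6:0 → peak 19
Item 4@5: h1:19  h2:13  h3:13  h4:11  h5:4  h6:0 → peak 19
Item 4@6: h1:19  h2:13  h3:13  h4:11  h5:0  h6:4 → peak 19
Best is Item 4@2, peak 19.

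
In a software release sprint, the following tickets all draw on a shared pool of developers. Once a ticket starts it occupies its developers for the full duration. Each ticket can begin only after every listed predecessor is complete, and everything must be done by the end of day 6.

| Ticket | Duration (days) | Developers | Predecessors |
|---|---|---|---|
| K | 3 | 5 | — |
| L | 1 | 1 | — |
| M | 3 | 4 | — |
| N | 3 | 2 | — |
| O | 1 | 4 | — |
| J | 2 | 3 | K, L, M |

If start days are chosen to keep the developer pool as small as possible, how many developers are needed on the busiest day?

Early-start (K@1, L@1, M@1, N@1, O@1, J@4) gives peak 16: d1:16  d2:11  d3:11  d4:3  d5:3  d6:0.
Shift M→2, N→4, O→5, J→5.
Schedule K@1, L@1, M@2, N@4, O@5, J@5: d1:6  d2:9  d3:9  d4:6  d5:9  d6:5 — peak 9.

9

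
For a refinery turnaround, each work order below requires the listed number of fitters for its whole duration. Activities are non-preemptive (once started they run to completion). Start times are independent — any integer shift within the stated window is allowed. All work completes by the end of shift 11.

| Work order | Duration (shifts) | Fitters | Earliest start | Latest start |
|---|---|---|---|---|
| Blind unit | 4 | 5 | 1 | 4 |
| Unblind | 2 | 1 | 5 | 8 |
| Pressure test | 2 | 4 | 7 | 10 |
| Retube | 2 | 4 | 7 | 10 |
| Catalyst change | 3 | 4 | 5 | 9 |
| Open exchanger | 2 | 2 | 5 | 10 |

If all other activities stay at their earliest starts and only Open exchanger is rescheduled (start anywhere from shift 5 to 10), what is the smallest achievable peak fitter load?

Open exchanger@5: s1:5  s2:5  s3:5  s4:5  s5:7  s6:7  s7:12  s8:8  s9:0  s10:0  s11:0 → peak 12
Open exchanger@6: s1:5  s2:5  s3:5  s4:5  s5:5  s6:7  s7:14  s8:8  s9:0  s10:0  s11:0 → peak 14
Open exchanger@7: s1:5  s2:5  s3:5  s4:5  s5:5  s6:5  s7:14  s8:10  s9:0  s10:0  s11:0 → peak 14
Open exchanger@8: s1:5  s2:5  s3:5  s4:5  s5:5  s6:5  s7:12  s8:10  s9:2  s10:0  s11:0 → peak 12
Open exchanger@9: s1:5  s2:5  s3:5  s4:5  s5:5  s6:5  s7:12  s8:8  s9:2  s10:2  s11:0 → peak 12
Open exchanger@10: s1:5  s2:5  s3:5  s4:5  s5:5  s6:5  s7:12  s8:8  s9:0  s10:2  s11:2 → peak 12
Best is Open exchanger@5, peak 12.

12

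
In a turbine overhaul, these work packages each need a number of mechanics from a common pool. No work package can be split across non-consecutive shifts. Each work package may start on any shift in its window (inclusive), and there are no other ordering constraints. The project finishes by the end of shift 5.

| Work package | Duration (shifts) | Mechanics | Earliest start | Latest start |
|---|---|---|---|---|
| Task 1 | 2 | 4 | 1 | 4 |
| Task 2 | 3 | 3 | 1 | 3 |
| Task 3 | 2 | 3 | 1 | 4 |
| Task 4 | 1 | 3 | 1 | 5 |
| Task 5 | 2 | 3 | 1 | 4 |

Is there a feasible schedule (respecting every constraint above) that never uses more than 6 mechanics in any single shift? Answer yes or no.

Total mechanic-shifts = 32; over 5 shifts the average is 32/5 > 6, so some shift must exceed 6.

no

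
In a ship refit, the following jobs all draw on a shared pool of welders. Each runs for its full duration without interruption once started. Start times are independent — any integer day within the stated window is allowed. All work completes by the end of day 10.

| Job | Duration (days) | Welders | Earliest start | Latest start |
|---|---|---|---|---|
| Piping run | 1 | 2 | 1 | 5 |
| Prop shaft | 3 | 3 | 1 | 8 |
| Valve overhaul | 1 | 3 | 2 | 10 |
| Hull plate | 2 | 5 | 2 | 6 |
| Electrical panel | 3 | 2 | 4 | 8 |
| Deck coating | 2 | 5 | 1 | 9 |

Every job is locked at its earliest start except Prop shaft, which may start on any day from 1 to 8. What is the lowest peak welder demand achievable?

13

Prop shaft@1: d1:10  d2:16  d3:8  d4:2  d5:2  d6:2  d7:0  d8:0  d9:0  d10:0 → peak 16
Prop shaft@2: d1:7  d2:16  d3:8  d4:5  d5:2  d6:2  d7:0  d8:0  d9:0  d10:0 → peak 16
Prop shaft@3: d1:7  d2:13  d3:8  d4:5  d5:5  d6:2  d7:0  d8:0  d9:0  d10:0 → peak 13
Prop shaft@4: d1:7  d2:13  d3:5  d4:5  d5:5  d6:5  d7:0  d8:0  d9:0  d10:0 → peak 13
Prop shaft@5: d1:7  d2:13  d3:5  d4:2  d5:5  d6:5  d7:3  d8:0  d9:0  d10:0 → peak 13
Prop shaft@6: d1:7  d2:13  d3:5  d4:2  d5:2  d6:5  d7:3  d8:3  d9:0  d10:0 → peak 13
Prop shaft@7: d1:7  d2:13  d3:5  d4:2  d5:2  d6:2  d7:3  d8:3  d9:3  d10:0 → peak 13
Prop shaft@8: d1:7  d2:13  d3:5  d4:2  d5:2  d6:2  d7:0  d8:3  d9:3  d10:3 → peak 13
Best is Prop shaft@3, peak 13.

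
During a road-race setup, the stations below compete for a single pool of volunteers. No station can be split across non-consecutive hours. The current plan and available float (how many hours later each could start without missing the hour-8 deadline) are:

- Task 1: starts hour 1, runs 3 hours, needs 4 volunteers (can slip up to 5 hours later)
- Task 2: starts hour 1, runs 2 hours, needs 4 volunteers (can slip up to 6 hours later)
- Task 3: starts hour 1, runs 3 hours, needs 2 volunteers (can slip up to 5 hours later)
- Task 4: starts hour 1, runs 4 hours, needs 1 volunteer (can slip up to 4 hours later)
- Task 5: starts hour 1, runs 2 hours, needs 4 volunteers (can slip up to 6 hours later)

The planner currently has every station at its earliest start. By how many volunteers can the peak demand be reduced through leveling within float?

Early-start peak: h1:15  h2:15  h3:7  h4:1  h5:0  h6:0  h7:0  h8:0 ⇒ 15.
Leveled (Task 1@1, Task 2@4, Task 3@1, Task 4@4, Task 5@6): h1:6  h2:6  h3:6  h4:5  h5:5  h6:5  h7:5  h8:0 ⇒ 6.
Reduction 15 − 6 = 9.

9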